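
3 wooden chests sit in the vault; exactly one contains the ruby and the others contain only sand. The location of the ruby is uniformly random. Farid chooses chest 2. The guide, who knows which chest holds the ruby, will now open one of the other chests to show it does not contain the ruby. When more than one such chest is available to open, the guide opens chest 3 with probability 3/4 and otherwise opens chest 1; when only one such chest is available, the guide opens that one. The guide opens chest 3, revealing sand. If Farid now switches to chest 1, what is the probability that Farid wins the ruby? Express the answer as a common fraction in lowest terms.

4/7

Consider each possible location of the ruby in turn.
If it is in chest 1 (prior 1/3): only chest 3 is available, probability 1; weight (1/3)·1 = 1/3.
If it is in chest 2 (prior 1/3): chest 3 is available, opened with probability 3/4; weight (1/3)·(3/4) = 1/4.
If it is in chest 3 (prior 1/3): the guide opened chest 3, so this case is ruled out; weight (1/3)·0 = 0.
The weights sum to 7/12.
So P(the ruby in chest 1 | the guide opened chest 3) = (1/3) / (7/12) = 4/7.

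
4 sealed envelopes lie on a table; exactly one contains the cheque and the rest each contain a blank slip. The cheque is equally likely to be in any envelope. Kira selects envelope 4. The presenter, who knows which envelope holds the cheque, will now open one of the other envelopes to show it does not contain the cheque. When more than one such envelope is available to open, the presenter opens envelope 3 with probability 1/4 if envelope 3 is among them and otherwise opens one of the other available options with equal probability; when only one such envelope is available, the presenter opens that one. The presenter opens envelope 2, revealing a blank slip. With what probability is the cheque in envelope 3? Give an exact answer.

Consider each possible location of the cheque in turn.
If it is in envelope 1 (prior 1/4): envelope 3 is available but not opened, probability 3/4; weight (1/4)·(3/4) = 3/16.
If it is in envelope 2 (prior 1/4): the presenter opened envelope 2, so this case is ruled out; weight (1/4)·0 = 0.
If it is in envelope 3 (prior 1/4): envelope 3 holds the prize so is unavailable; the presenter chooses uniformly among the 2 others, probability 1/2; weight (1/4)·(1/2) = 1/8.
If it is in envelope 4 (prior 1/4): envelope 3 is available but not opened; envelope 2 gets probability (1 − 1/4)/2 = 3/8; weight (1/4)·(3/8) = 3/32.
The weights sum to 13/32.
So P(the cheque in envelope 3 | the presenter opened envelope 2) = (1/8) / (13/32) = 4/13.

4/13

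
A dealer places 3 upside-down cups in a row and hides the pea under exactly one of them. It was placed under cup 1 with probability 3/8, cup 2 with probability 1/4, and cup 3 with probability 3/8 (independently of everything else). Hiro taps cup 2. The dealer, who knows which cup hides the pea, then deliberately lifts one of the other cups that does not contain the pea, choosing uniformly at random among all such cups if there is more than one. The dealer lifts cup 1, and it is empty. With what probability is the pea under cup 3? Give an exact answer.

Consider each possible location of the pea in turn.
If it is under cup 1 (prior 3/8): the dealer opened cup 1, so this case is ruled out; weight (3/8)·0 = 0.
If it is under cup 2 (prior 1/4): the dealer has 2 equally likely choices, so probability 1/2; weight (1/4)·(1/2) = 1/8.
If it is under cup 3 (prior 3/8): the dealer has no choice, probability 1; weight (3/8)·1 = 3/8.
The weights sum to 1/2.
So P(the pea under cup 3 | the dealer opened cup 1) = (3/8) / (1/2) = 3/4.

3/4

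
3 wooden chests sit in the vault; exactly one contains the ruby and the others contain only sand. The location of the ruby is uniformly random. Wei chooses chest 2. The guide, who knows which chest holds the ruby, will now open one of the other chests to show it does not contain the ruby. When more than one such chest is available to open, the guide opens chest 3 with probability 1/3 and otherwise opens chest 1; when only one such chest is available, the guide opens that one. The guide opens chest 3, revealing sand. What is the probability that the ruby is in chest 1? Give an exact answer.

3/4

Consider each possible location of the ruby in turn.
If it is in chest 1 (prior 1/3): only chest 3 is available, probability 1; weight (1/3)·1 = 1/3.
If it is in chest 2 (prior 1/3): chest 3 is available, opened with probability 1/3; weight (1/3)·(1/3) = 1/9.
If it is in chest 3 (prior 1/3): the guide opened chest 3, so this case is ruled out; weight (1/3)·0 = 0.
The weights sum to 4/9.
So P(the ruby in chest 1 | the guide opened chest 3) = (1/3) / (4/9) = 3/4.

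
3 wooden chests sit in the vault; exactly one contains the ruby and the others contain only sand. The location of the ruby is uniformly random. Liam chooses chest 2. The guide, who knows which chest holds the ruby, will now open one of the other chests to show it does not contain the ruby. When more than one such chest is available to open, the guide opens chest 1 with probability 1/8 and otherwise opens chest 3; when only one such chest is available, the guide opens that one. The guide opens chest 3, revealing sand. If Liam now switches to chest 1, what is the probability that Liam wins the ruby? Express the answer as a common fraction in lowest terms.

Condition on the true location of the ruby.
If it is in chest 1 (prior 1/3): only chest 3 is available, probability 1; weight (1/3)·1 = 1/3.
If it is in chest 2 (prior 1/3): chest 1 is available but not opened, probability 7/8; weight (1/3)·(7/8) = 7/24.
If it is in chest 3 (prior 1/3): the guide opened chest 3, so this case is ruled out; weight (1/3)·0 = 0.
The weights sum to 5/8.
So P(the ruby in chest 1 | the guide opened chest 3) = (1/3) / (5/8) = 8/15.

8/15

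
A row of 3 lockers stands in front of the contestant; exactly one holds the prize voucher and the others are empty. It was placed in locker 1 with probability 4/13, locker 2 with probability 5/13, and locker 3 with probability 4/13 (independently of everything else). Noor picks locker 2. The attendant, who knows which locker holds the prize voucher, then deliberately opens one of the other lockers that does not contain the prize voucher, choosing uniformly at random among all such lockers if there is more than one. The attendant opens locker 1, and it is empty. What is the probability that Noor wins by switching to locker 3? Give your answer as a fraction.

Consider each possible location of the prize voucher in turn.
If it is in locker 1 (prior 4/13): the attendant opened locker 1, so this case is ruled out; weight (4/13)·0 = 0.
If it is in locker 2 (prior 5/13): the attendant has 2 equally likely choices, so probability 1/2; weight (5/13)·(1/2) = 5/26.
If it is in locker 3 (prior 4/13): the attendant has no choice, probability 1; weight (4/13)·1 = 4/13.
The weights sum to 1/2.
So P(the prize voucher in locker 3 | the attendant opened locker 1) = (4/13) / (1/2) = 8/13.

8/13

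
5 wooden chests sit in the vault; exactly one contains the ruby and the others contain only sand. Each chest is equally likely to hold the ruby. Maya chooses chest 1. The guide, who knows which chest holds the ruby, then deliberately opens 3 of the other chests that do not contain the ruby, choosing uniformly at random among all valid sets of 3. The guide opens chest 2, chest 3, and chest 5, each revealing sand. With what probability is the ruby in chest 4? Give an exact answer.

Apply Bayes' rule, conditioning on where the ruby actually is.
If it is in chest 1 (prior 1/5): the guide has 4 equally likely choices, so probability 1/4; weight (1/5)·(1/4) = 1/20.
If it is in any of chests 2, 3, and 5 (prior 1/5 each): that chest was opened and seen not to hold the prize — ruled out; weight (1/5)·0 = 0 each.
If it is in chest 4 (prior 1/5): the guide has no choice, probability 1; weight (1/5)·1 = 1/5.
The weights sum to 1/4.
So P(the ruby in chest 4 | the guide opened chest 2, chest 3, and chest 5) = (1/5) / (1/4) = 4/5.

4/5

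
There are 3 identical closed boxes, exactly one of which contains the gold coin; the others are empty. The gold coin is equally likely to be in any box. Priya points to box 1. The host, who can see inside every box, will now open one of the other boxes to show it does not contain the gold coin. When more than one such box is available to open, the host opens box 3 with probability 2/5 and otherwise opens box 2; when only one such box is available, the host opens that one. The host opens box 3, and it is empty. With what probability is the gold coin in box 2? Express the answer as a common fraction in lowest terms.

Condition on the true location of the gold coin.
If it is in box 1 (prior 1/3): box 3 is available, opened with probability 2/5; weight (1/3)·(2/5) = 2/15.
If it is in box 2 (prior 1/3): only box 3 is available, probability 1; weight (1/3)·1 = 1/3.
If it is in box 3 (prior 1/3): the host opened box 3, so this case is ruled out; weight (1/3)·0 = 0.
The weights sum to 7/15.
So P(the gold coin in box 2 | the host opened box 3) = (1/3) / (7/15) = 5/7.

5/7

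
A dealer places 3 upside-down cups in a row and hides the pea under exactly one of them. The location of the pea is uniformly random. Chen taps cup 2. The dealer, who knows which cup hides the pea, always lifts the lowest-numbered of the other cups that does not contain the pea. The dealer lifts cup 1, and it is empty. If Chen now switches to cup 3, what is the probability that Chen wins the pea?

1/2

Consider each possible location of the pea in turn.
If it is under cup 1 (prior 1/3): the dealer opened cup 1, so this case is ruled out; weight (1/3)·0 = 0.
If it is under either of cups 2 and 3 (prior 1/3 each): cup 1 is the lowest-numbered option available, probability 1; weight (1/3)·1 = 1/3 each.
The weights sum to 2/3.
So P(the pea under cup 3 | the dealer opened cup 1) = (1/3) / (2/3) = 1/2.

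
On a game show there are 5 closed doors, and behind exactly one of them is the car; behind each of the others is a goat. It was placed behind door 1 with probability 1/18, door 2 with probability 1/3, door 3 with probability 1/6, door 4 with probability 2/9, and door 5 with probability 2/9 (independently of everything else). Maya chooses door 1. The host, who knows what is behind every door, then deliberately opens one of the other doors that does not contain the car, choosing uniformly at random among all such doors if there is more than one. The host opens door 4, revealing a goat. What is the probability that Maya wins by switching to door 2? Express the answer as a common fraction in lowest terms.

Condition on the true location of the car.
If it is behind door 1 (prior 1/18): the host has 4 equally likely choices, so probability 1/4; weight (1/18)·(1/4) = 1/72.
If it is behind door 2 (prior 1/3): the host has 3 equally likely choices, so probability 1/3; weight (1/3)·(1/3) = 1/9.
If it is behind door 3 (prior 1/6): the host has 3 equally likely choices, so probability 1/3; weight (1/6)·(1/3) = 1/18.
If it is behind door 4 (prior 2/9): the host opened door 4, so this case is ruled out; weight (2/9)·0 = 0.
If it is behind door 5 (prior 2/9): the host has 3 equally likely choices, so probability 1/3; weight (2/9)·(1/3) = 2/27.
The weights sum to 55/216.
So P(the car behind door 2 | the host opened door 4) = (1/9) / (55/216) = 24/55.

24/55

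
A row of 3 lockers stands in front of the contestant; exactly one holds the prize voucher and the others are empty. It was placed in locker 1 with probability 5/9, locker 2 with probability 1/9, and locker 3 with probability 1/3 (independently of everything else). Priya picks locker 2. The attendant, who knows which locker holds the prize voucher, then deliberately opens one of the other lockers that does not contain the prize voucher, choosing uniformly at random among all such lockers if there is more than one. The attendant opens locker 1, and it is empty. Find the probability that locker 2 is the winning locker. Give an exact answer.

Consider each possible location of the prize voucher in turn.
If it is in locker 1 (prior 5/9): the attendant opened locker 1, so this case is ruled out; weight (5/9)·0 = 0.
If it is in locker 2 (prior 1/9): the attendant has 2 equally likely choices, so probability 1/2; weight (1/9)·(1/2) = 1/18.
If it is in locker 3 (prior 1/3): the attendant has no choice, probability 1; weight (1/3)·1 = 1/3.
The weights sum to 7/18.
So P(the prize voucher in locker 2 | the attendant opened locker 1) = (1/18) / (7/18) = 1/7.

1/7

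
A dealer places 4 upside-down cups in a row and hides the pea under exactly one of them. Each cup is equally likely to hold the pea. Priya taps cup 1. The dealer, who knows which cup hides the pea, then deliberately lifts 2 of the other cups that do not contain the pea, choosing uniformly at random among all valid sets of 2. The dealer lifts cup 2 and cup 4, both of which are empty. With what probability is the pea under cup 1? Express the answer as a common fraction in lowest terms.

Condition on the true location of the pea.
If it is under cup 1 (prior 1/4): the dealer has 3 equally likely choices, so probability 1/3; weight (1/4)·(1/3) = 1/12.
If it is under either of cups 2 and 4 (prior 1/4 each): that cup was opened and seen not to hold the prize — ruled out; weight (1/4)·0 = 0 each.
If it is under cup 3 (prior 1/4): the dealer has no choice, probability 1; weight (1/4)·1 = 1/4.
The weights sum to 1/3.
So P(the pea under cup 1 | the dealer opened cup 2 and cup 4) = (1/12) / (1/3) = 1/4.

1/4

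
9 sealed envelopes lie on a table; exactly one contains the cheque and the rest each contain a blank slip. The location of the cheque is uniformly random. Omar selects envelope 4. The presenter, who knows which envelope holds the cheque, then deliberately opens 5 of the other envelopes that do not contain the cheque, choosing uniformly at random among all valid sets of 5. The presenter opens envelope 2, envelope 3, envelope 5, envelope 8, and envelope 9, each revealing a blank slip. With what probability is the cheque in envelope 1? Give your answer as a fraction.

8/27

Condition on the true location of the cheque.
If it is in any of envelopes 1, 6, and 7 (prior 1/9 each): the presenter has 21 equally likely choices, so probability 1/21; weight (1/9)·(1/21) = 1/189 each.
If it is in any of envelopes 2, 3, 5, 8, and 9 (prior 1/9 each): that envelope was opened and seen not to hold the prize — ruled out; weight (1/9)·0 = 0 each.
If it is in envelope 4 (prior 1/9): the presenter has 56 equally likely choices, so probability 1/56; weight (1/9)·(1/56) = 1/504.
The weights sum to 1/56.
So P(the cheque in envelope 1 | the presenter opened envelope 2, envelope 3, envelope 5, envelope 8, and envelope 9) = (1/189) / (1/56) = 8/27.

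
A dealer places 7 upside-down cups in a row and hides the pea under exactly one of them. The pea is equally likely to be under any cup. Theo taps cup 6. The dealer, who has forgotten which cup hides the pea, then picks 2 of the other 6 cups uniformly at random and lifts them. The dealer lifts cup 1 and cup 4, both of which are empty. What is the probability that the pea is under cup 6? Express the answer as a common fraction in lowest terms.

1/5

Condition on the true location of the pea.
If it is under either of cups 1 and 4 (prior 1/7 each): that cup was opened and seen not to hold the prize — ruled out; weight (1/7)·0 = 0 each.
If it is under any of cups 2, 3, 5, 6, and 7 (prior 1/7 each): the dealer picks exactly this set with probability 1/15 regardless, and none is the prize; weight (1/7)·(1/15) = 1/105 each.
The weights sum to 1/21.
So P(the pea under cup 6 | the dealer opened cup 1 and cup 4) = (1/105) / (1/21) = 1/5.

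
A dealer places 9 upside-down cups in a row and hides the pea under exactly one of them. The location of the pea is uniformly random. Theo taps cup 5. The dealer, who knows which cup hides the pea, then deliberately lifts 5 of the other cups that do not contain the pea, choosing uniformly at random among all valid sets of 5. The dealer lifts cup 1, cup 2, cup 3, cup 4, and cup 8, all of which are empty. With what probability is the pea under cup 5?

Condition on the true location of the pea.
If it is under any of cups 1, 2, 3, 4, and 8 (prior 1/9 each): that cup was opened and seen not to hold the prize — ruled out; weight (1/9)·0 = 0 each.
If it is under cup 5 (prior 1/9): the dealer has 56 equally likely choices, so probability 1/56; weight (1/9)·(1/56) = 1/504.
If it is under any of cups 6, 7, and 9 (prior 1/9 each): the dealer has 21 equally likely choices, so probability 1/21; weight (1/9)·(1/21) = 1/189 each.
The weights sum to 1/56.
So P(the pea under cup 5 | the dealer opened cup 1, cup 2, cup 3, cup 4, and cup 8) = (1/504) / (1/56) = 1/9.

1/9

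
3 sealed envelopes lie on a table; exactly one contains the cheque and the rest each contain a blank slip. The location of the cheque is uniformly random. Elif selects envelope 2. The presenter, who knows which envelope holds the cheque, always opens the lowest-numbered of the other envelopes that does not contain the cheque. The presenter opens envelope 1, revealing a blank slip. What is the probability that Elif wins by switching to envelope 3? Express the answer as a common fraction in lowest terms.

1/2

Condition on the true location of the cheque.
If it is in envelope 1 (prior 1/3): the presenter opened envelope 1, so this case is ruled out; weight (1/3)·0 = 0.
If it is in either of envelopes 2 and 3 (prior 1/3 each): envelope 1 is the lowest-numbered option available, probability 1; weight (1/3)·1 = 1/3 each.
The weights sum to 2/3.
So P(the cheque in envelope 3 | the presenter opened envelope 1) = (1/3) / (2/3) = 1/2.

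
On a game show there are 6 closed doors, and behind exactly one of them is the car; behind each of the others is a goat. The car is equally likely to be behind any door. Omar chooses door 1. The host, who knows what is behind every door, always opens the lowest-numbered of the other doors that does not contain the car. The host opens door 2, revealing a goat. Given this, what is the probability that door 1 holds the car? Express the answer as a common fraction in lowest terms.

Consider each possible location of the car in turn.
If it is behind any of doors 1, 3, 4, 5, and 6 (prior 1/6 each): door 2 is the lowest-numbered option available, probability 1; weight (1/6)·1 = 1/6 each.
If it is behind door 2 (prior 1/6): the host opened door 2, so this case is ruled out; weight (1/6)·0 = 0.
The weights sum to 5/6.
So P(the car behind door 1 | the host opened door 2) = (1/6) / (5/6) = 1/5.

1/5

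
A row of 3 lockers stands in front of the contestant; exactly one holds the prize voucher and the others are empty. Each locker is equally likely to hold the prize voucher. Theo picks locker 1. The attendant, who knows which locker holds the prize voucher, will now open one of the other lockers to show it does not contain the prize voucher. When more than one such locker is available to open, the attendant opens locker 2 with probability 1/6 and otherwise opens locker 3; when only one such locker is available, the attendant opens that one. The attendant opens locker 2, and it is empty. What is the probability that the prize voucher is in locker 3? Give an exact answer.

Consider each possible location of the prize voucher in turn.
If it is in locker 1 (prior 1/3): locker 2 is available, opened with probability 1/6; weight (1/3)·(1/6) = 1/18.
If it is in locker 2 (prior 1/3): the attendant opened locker 2, so this case is ruled out; weight (1/3)·0 = 0.
If it is in locker 3 (prior 1/3): only locker 2 is available, probability 1; weight (1/3)·1 = 1/3.
The weights sum to 7/18.
So P(the prize voucher in locker 3 | the attendant opened locker 2) = (1/3) / (7/18) = 6/7.

6/7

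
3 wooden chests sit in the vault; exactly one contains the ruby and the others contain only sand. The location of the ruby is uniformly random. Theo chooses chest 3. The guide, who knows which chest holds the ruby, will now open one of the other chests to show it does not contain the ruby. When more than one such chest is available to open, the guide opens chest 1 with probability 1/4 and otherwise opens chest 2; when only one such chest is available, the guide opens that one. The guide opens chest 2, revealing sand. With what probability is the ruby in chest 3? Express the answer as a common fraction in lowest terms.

Consider each possible location of the ruby in turn.
If it is in chest 1 (prior 1/3): only chest 2 is available, probability 1; weight (1/3)·1 = 1/3.
If it is in chest 2 (prior 1/3): the guide opened chest 2, so this case is ruled out; weight (1/3)·0 = 0.
If it is in chest 3 (prior 1/3): chest 1 is available but not opened, probability 3/4; weight (1/3)·(3/4) = 1/4.
The weights sum to 7/12.
So P(the ruby in chest 3 | the guide opened chest 2) = (1/4) / (7/12) = 3/7.

3/7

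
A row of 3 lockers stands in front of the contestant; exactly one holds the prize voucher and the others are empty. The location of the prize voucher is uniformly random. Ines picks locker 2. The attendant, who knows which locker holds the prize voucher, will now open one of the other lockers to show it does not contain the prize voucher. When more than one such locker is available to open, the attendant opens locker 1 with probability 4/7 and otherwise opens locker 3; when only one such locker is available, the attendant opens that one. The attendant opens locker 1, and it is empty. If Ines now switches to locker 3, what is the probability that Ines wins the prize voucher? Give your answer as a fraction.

Consider each possible location of the prize voucher in turn.
If it is in locker 1 (prior 1/3): the attendant opened locker 1, so this case is ruled out; weight (1/3)·0 = 0.
If it is in locker 2 (prior 1/3): locker 1 is available, opened with probability 4/7; weight (1/3)·(4/7) = 4/21.
If it is in locker 3 (prior 1/3): only locker 1 is available, probability 1; weight (1/3)·1 = 1/3.
The weights sum to 11/21.
So P(the prize voucher in locker 3 | the attendant opened locker 1) = (1/3) / (11/21) = 7/11.

7/11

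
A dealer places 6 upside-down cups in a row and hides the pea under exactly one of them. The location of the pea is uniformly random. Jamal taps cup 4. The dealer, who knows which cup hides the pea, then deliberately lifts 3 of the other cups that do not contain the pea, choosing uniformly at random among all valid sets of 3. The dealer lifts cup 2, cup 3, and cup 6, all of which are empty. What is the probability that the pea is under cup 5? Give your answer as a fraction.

5/12

Apply Bayes' rule, conditioning on where the pea actually is.
If it is under either of cups 1 and 5 (prior 1/6 each): the dealer has 4 equally likely choices, so probability 1/4; weight (1/6)·(1/4) = 1/24 each.
If it is under any of cups 2, 3, and 6 (prior 1/6 each): that cup was opened and seen not to hold the prize — ruled out; weight (1/6)·0 = 0 each.
If it is under cup 4 (prior 1/6): the dealer has 10 equally likely choices, so probability 1/10; weight (1/6)·(1/10) = 1/60.
The weights sum to 1/10.
So P(the pea under cup 5 | the dealer opened cup 2, cup 3, and cup 6) = (1/24) / (1/10) = 5/12.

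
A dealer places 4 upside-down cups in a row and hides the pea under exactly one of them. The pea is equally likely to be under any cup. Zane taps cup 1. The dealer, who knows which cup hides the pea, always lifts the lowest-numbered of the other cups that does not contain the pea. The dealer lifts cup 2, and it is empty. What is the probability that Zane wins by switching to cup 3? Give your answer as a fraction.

Condition on the true location of the pea.
If it is under any of cups 1, 3, and 4 (prior 1/4 each): cup 2 is the lowest-numbered option available, probability 1; weight (1/4)·1 = 1/4 each.
If it is under cup 2 (prior 1/4): the dealer opened cup 2, so this case is ruled out; weight (1/4)·0 = 0.
The weights sum to 3/4.
So P(the pea under cup 3 | the dealer opened cup 2) = (1/4) / (3/4) = 1/3.

1/3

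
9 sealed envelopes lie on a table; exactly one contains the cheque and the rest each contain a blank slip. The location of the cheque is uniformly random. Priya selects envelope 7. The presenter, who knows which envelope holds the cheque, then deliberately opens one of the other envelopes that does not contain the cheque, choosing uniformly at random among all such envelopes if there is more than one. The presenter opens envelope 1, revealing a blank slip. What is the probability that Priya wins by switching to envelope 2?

8/63

Apply Bayes' rule, conditioning on where the cheque actually is.
If it is in envelope 1 (prior 1/9): the presenter opened envelope 1, so this case is ruled out; weight (1/9)·0 = 0.
If it is in any of envelopes 2, 3, 4, 5, 6, 8, and 9 (prior 1/9 each): the presenter has 7 equally likely choices, so probability 1/7; weight (1/9)·(1/7) = 1/63 each.
If it is in envelope 7 (prior 1/9): the presenter has 8 equally likely choices, so probability 1/8; weight (1/9)·(1/8) = 1/72.
The weights sum to 1/8.
So P(the cheque in envelope 2 | the presenter opened envelope 1) = (1/63) / (1/8) = 8/63.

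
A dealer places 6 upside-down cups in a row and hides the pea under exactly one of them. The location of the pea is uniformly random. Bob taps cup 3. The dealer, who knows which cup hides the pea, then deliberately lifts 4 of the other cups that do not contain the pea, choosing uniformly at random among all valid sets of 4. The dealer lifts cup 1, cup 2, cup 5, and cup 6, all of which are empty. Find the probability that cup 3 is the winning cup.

Consider each possible location of the pea in turn.
If it is under any of cups 1, 2, 5, and 6 (prior 1/6 each): that cup was opened and seen not to hold the prize — ruled out; weight (1/6)·0 = 0 each.
If it is under cup 3 (prior 1/6): the dealer has 5 equally likely choices, so probability 1/5; weight (1/6)·(1/5) = 1/30.
If it is under cup 4 (prior 1/6): the dealer has no choice, probability 1; weight (1/6)·1 = 1/6.
The weights sum to 1/5.
So P(the pea under cup 3 | the dealer opened cup 1, cup 2, cup 5, and cup 6) = (1/30) / (1/5) = 1/6.

1/6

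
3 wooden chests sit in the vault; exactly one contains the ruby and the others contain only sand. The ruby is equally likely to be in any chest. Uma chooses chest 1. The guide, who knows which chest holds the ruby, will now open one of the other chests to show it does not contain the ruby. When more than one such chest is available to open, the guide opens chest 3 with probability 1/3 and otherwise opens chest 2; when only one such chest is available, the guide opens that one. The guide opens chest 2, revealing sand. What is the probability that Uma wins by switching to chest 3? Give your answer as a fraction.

Consider each possible location of the ruby in turn.
If it is in chest 1 (prior 1/3): chest 3 is available but not opened, probability 2/3; weight (1/3)·(2/3) = 2/9.
If it is in chest 2 (prior 1/3): the guide opened chest 2, so this case is ruled out; weight (1/3)·0 = 0.
If it is in chest 3 (prior 1/3): only chest 2 is available, probability 1; weight (1/3)·1 = 1/3.
The weights sum to 5/9.
So P(the ruby in chest 3 | the guide opened chest 2) = (1/3) / (5/9) = 3/5.

3/5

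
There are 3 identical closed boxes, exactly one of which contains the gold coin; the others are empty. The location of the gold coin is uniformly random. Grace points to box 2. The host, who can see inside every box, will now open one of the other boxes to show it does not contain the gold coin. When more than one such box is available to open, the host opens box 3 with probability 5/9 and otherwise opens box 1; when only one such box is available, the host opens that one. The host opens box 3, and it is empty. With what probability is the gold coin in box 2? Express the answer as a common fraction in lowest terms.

Apply Bayes' rule, conditioning on where the gold coin actually is.
If it is in box 1 (prior 1/3): only box 3 is available, probability 1; weight (1/3)·1 = 1/3.
If it is in box 2 (prior 1/3): box 3 is available, opened with probability 5/9; weight (1/3)·(5/9) = 5/27.
If it is in box 3 (prior 1/3): the host opened box 3, so this case is ruled out; weight (1/3)·0 = 0.
The weights sum to 14/27.
So P(the gold coin in box 2 | the host opened box 3) = (5/27) / (14/27) = 5/14.

5/14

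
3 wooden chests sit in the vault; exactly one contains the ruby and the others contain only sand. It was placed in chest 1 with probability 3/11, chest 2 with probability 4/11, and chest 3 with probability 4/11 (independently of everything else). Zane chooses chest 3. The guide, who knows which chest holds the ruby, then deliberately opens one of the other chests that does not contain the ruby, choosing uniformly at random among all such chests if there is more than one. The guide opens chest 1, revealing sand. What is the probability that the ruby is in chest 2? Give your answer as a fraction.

Consider each possible location of the ruby in turn.
If it is in chest 1 (prior 3/11): the guide opened chest 1, so this case is ruled out; weight (3/11)·0 = 0.
If it is in chest 2 (prior 4/11): the guide has no choice, probability 1; weight (4/11)·1 = 4/11.
If it is in chest 3 (prior 4/11): the guide has 2 equally likely choices, so probability 1/2; weight (4/11)·(1/2) = 2/11.
The weights sum to 6/11.
So P(the ruby in chest 2 | the guide opened chest 1) = (4/11) / (6/11) = 2/3.

2/3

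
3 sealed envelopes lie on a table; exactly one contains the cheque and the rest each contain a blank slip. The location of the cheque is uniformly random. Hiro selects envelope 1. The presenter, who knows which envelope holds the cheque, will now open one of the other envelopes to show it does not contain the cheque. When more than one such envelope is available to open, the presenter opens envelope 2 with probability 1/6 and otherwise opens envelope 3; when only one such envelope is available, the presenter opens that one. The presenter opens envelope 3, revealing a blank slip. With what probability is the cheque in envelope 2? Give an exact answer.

Apply Bayes' rule, conditioning on where the cheque actually is.
If it is in envelope 1 (prior 1/3): envelope 2 is available but not opened, probability 5/6; weight (1/3)·(5/6) = 5/18.
If it is in envelope 2 (prior 1/3): only envelope 3 is available, probability 1; weight (1/3)·1 = 1/3.
If it is in envelope 3 (prior 1/3): the presenter opened envelope 3, so this case is ruled out; weight (1/3)·0 = 0.
The weights sum to 11/18.
So P(the cheque in envelope 2 | the presenter opened envelope 3) = (1/3) / (11/18) = 6/11.

6/11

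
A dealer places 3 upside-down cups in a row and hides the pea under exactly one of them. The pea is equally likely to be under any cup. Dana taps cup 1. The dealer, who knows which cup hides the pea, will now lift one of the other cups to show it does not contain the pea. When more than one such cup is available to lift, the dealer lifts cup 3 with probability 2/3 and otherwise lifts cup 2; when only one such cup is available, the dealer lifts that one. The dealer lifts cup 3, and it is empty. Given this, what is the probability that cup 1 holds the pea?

2/5

Condition on the true location of the pea.
If it is under cup 1 (prior 1/3): cup 3 is available, opened with probability 2/3; weight (1/3)·(2/3) = 2/9.
If it is under cup 2 (prior 1/3): only cup 3 is available, probability 1; weight (1/3)·1 = 1/3.
If it is under cup 3 (prior 1/3): the dealer opened cup 3, so this case is ruled out; weight (1/3)·0 = 0.
The weights sum to 5/9.
So P(the pea under cup 1 | the dealer opened cup 3) = (2/9) / (5/9) = 2/5.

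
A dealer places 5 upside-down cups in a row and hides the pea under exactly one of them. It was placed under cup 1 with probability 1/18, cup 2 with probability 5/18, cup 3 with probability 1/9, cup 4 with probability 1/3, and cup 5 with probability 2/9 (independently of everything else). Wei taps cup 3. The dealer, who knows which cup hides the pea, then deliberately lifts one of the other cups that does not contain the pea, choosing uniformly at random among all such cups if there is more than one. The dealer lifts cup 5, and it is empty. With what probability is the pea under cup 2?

10/27

Consider each possible location of the pea in turn.
If it is under cup 1 (prior 1/18): the dealer has 3 equally likely choices, so probability 1/3; weight (1/18)·(1/3) = 1/54.
If it is under cup 2 (prior 5/18): the dealer has 3 equally likely choices, so probability 1/3; weight (5/18)·(1/3) = 5/54.
If it is under cup 3 (prior 1/9): the dealer has 4 equally likely choices, so probability 1/4; weight (1/9)·(1/4) = 1/36.
If it is under cup 4 (prior 1/3): the dealer has 3 equally likely choices, so probability 1/3; weight (1/3)·(1/3) = 1/9.
If it is under cup 5 (prior 2/9): the dealer opened cup 5, so this case is ruled out; weight (2/9)·0 = 0.
The weights sum to 1/4.
So P(the pea under cup 2 | the dealer opened cup 5) = (5/54) / (1/4) = 10/27.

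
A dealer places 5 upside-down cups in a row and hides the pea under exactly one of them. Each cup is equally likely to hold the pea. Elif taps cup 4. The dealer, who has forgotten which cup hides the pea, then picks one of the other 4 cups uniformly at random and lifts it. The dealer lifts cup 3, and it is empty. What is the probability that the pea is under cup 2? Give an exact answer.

Apply Bayes' rule, conditioning on where the pea actually is.
If it is under any of cups 1, 2, 4, and 5 (prior 1/5 each): the dealer picks cup 3 with probability 1/4 regardless, and it is not the prize; weight (1/5)·(1/4) = 1/20 each.
If it is under cup 3 (prior 1/5): the dealer opened cup 3, so this case is ruled out; weight (1/5)·0 = 0.
The weights sum to 1/5.
So P(the pea under cup 2 | the dealer opened cup 3) = (1/20) / (1/5) = 1/4.

1/4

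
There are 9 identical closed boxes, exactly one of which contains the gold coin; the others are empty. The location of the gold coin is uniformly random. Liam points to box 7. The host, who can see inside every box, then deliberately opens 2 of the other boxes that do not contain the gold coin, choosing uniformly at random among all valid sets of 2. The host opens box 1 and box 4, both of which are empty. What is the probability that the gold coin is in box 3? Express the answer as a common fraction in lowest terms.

Apply Bayes' rule, conditioning on where the gold coin actually is.
If it is in either of boxes 1 and 4 (prior 1/9 each): that box was opened and seen not to hold the prize — ruled out; weight (1/9)·0 = 0 each.
If it is in any of boxes 2, 3, 5, 6, 8, and 9 (prior 1/9 each): the host has 21 equally likely choices, so probability 1/21; weight (1/9)·(1/21) = 1/189 each.
If it is in box 7 (prior 1/9): the host has 28 equally likely choices, so probability 1/28; weight (1/9)·(1/28) = 1/252.
The weights sum to 1/28.
So P(the gold coin in box 3 | the host opened box 1 and box 4) = (1/189) / (1/28) = 4/27.

4/27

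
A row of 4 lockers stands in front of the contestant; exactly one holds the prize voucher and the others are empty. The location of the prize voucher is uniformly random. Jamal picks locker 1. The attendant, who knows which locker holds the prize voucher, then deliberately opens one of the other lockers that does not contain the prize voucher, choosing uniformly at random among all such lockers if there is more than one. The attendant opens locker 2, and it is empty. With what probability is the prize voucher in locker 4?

3/8

Consider each possible location of the prize voucher in turn.
If it is in locker 1 (prior 1/4): the attendant has 3 equally likely choices, so probability 1/3; weight (1/4)·(1/3) = 1/12.
If it is in locker 2 (prior 1/4): the attendant opened locker 2, so this case is ruled out; weight (1/4)·0 = 0.
If it is in either of lockers 3 and 4 (prior 1/4 each): the attendant has 2 equally likely choices, so probability 1/2; weight (1/4)·(1/2) = 1/8 each.
The weights sum to 1/3.
So P(the prize voucher in locker 4 | the attendant opened locker 2) = (1/8) / (1/3) = 3/8.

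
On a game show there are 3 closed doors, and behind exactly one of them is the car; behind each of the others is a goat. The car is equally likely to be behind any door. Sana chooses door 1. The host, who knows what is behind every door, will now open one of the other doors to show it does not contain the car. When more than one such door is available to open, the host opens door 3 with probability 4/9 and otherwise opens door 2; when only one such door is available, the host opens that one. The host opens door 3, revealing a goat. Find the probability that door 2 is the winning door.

9/13

Apply Bayes' rule, conditioning on where the car actually is.
If it is behind door 1 (prior 1/3): door 3 is available, opened with probability 4/9; weight (1/3)·(4/9) = 4/27.
If it is behind door 2 (prior 1/3): only door 3 is available, probability 1; weight (1/3)·1 = 1/3.
If it is behind door 3 (prior 1/3): the host opened door 3, so this case is ruled out; weight (1/3)·0 = 0.
The weights sum to 13/27.
So P(the car behind door 2 | the host opened door 3) = (1/3) / (13/27) = 9/13.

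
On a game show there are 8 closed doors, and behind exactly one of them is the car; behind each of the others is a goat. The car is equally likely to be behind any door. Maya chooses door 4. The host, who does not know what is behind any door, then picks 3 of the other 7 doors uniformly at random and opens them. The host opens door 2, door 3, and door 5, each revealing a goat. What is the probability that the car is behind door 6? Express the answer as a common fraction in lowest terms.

1/5

Condition on the true location of the car.
If it is behind any of doors 1, 4, 6, 7, and 8 (prior 1/8 each): the host picks exactly this set with probability 1/35 regardless, and none is the prize; weight (1/8)·(1/35) = 1/280 each.
If it is behind any of doors 2, 3, and 5 (prior 1/8 each): that door was opened and seen not to hold the prize — ruled out; weight (1/8)·0 = 0 each.
The weights sum to 1/56.
So P(the car behind door 6 | the host opened door 2, door 3, and door 5) = (1/280) / (1/56) = 1/5.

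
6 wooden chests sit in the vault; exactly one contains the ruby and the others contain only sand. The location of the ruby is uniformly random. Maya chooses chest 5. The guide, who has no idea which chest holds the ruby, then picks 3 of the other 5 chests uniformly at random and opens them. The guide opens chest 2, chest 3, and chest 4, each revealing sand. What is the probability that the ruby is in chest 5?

Apply Bayes' rule, conditioning on where the ruby actually is.
If it is in any of chests 1, 5, and 6 (prior 1/6 each): the guide picks exactly this set with probability 1/10 regardless, and none is the prize; weight (1/6)·(1/10) = 1/60 each.
If it is in any of chests 2, 3, and 4 (prior 1/6 each): that chest was opened and seen not to hold the prize — ruled out; weight (1/6)·0 = 0 each.
The weights sum to 1/20.
So P(the ruby in chest 5 | the guide opened chest 2, chest 3, and chest 4) = (1/60) / (1/20) = 1/3.

1/3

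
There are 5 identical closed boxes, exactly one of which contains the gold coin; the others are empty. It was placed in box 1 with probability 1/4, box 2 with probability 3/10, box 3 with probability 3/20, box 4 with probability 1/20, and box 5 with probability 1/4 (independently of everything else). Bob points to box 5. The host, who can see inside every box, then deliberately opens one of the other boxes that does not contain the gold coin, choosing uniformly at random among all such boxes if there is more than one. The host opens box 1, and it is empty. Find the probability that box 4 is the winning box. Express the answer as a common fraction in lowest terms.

4/55

Apply Bayes' rule, conditioning on where the gold coin actually is.
If it is in box 1 (prior 1/4): the host opened box 1, so this case is ruled out; weight (1/4)·0 = 0.
If it is in box 2 (prior 3/10): the host has 3 equally likely choices, so probability 1/3; weight (3/10)·(1/3) = 1/10.
If it is in box 3 (prior 3/20): the host has 3 equally likely choices, so probability 1/3; weight (3/20)·(1/3) = 1/20.
If it is in box 4 (prior 1/20): the host has 3 equally likely choices, so probability 1/3; weight (1/20)·(1/3) = 1/60.
If it is in box 5 (prior 1/4): the host has 4 equally likely choices, so probability 1/4; weight (1/4)·(1/4) = 1/16.
The weights sum to 11/48.
So P(the gold coin in box 4 | the host opened box 1) = (1/60) / (11/48) = 4/55.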